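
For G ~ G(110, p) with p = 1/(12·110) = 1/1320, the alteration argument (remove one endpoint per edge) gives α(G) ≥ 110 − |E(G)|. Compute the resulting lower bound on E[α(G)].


E[|E(G)|] = C(110, 2)·p = 5995 · (1/1320) = 109/24.
E[α(G)] ≥ n − E[|E(G)|] = 110 − 109/24 = 2531/24.
Numerically: ≈ 105.4583.
(This is only a lower bound; the true E[α(G)] may be larger.)

E[α(G)] ≥ 2531/24 ≈ 105.4583.


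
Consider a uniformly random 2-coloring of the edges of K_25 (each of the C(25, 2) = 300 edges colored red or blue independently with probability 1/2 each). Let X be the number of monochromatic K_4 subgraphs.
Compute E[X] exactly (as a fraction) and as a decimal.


Let X = Σ_S X_S over the C(25, 4) = 12650 subsets S of size 4, where X_S = 1 if the K_4 on S is monochromatic.
For a fixed S, the K_4 on S has C(4, 2) = 6 edges. P[all 6 edges red] = (1/2)^6, and likewise for blue, so P[monochromatic] = 2·(1/2)^6 = 2^{1 − 6} = 1/32.
Summing: E[X] = C(25, 4) · 2^{1 − 6} = 12650 · 1/32 = 6325/16.
Numerically: E[X] ≈ 395.31250.

E[X] = C(25,4)·2^(1−C(4,2)) = 6325/16 ≈ 395.31250.


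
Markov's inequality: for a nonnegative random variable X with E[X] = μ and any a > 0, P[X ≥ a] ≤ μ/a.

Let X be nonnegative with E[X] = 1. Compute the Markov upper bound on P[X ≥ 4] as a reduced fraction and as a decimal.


μ = E[X] = 1, a = 4.
Markov: P[X ≥ 4] ≤ μ/a = (1)/4 = 1/4.
Numerically: ≈ 0.2500.
(Since a = 4 > μ = 1.0000, the bound 1/4 is < 1 and informative.)

P[X ≥ 4] ≤ 1/4 ≈ 0.2500.


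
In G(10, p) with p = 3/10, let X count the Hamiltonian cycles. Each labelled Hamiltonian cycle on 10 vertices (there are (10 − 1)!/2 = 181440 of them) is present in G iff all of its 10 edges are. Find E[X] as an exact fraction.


K_10 has (10 − 1)!/2 = 181440 labelled Hamiltonian cycles.
For each such Hamiltonian cycle H, let X_H = 1 if all 10 edges of H are present in G. Then P[X_H = 1] = p^{10} = (3/10)^{10} = 59049/10000000000.
By linearity of expectation: E[X] = Σ_H E[X_H] = 181440 · p^{10} = 181440 · 59049/10000000000 = 33480783/31250000.
Numerically: E[X] ≈ 1.07.

E[X] = 181440 · (3/10)^{10} = 33480783/31250000 ≈ 1.07.


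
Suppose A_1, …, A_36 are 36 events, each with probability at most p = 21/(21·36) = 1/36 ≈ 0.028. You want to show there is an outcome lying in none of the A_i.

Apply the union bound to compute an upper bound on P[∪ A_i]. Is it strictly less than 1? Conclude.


Union bound: P[∪_{i=1}^{36} A_i] ≤ Σ_i P[A_i] ≤ 36·p = 36·(1/36) = 1.
Numerically: 1 ≈ 1.000.
Is 1 < 1? NO.
Since the bound 1 is ≥ 1, the union bound is uninformative here; it does NOT by itself certify existence.

36·p = 1 ≈ 1.000; existence NOT certified by the union bound.


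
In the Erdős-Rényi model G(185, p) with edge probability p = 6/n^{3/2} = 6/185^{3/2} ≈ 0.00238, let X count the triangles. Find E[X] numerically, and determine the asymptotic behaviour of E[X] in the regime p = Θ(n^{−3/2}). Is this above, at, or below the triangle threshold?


Number of potential triangles: C(185, 3) = 1038220.
Each occurs with probability p³ ≈ (0.00238)³ ≈ 1.35575e-08.
By linearity: E[X] = C(185, 3)·p³ ≈ 1038220 · 1.35575e-08 ≈ 0.014.
Since α = 3/2 > 1, p = c/n^{3/2} = o(1/n) is below the triangle threshold p ~ 1/n. Asymptotically E[X] ~ (c³/6)·n^{3(1−α)} = (6³/6)·n^{-1.5} → 0, so by Markov's inequality G has no triangles w.h.p.

E[X] ≈ 0.014; in regime p = Θ(1/n^{3/2}) E[X] tends to 0 (below the triangle threshold p ~ 1/n).


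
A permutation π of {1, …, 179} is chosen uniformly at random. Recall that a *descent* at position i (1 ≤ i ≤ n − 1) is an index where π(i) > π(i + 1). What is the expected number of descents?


Write X = Σ X_I over i = 1, …, 178, with X_I the indicator of one descent.
There are 178 indicators.
For each fixed i, the pair (π(i), π(i+1)) is a uniformly random ordered pair of distinct values from {1, …, 179}; by symmetry P[π(i) > π(i+1)] = 1/2.
By linearity: E[X] = 178 · (1/2) = (179 − 1) · (1/2) = 89 ≈ 89.000.

E[X] = 89 = 89.000.


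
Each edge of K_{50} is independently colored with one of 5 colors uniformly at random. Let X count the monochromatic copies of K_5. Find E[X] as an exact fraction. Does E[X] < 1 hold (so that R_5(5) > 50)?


E[X] = C(50, 5) · 5^{1 − 10} = 2118760 · 5^{−9} = 2118760/1953125.
As a reduced fraction: E[X] = 423752/390625 ≈ 1.0848051.
Is E[X] < 1? NO.
Since E[X] ≥ 1, the first-moment bound is inconclusive at n = 50; it does NOT by itself certify R_5(5) > 50.

E[X] = 423752/390625 ≈ 1.0848051; E[X] ≥ 1; first-moment method inconclusive here.


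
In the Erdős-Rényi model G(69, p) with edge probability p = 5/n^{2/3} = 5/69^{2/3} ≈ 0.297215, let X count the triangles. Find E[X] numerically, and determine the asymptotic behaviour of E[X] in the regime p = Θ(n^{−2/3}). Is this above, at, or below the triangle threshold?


Number of potential triangles: C(69, 3) = 52394.
Each occurs with probability p³ ≈ (0.297215)³ ≈ 2.62549884e-02.
By linearity: E[X] = C(69, 3)·p³ ≈ 52394 · 2.62549884e-02 ≈ 1375.603865.
Since α = 2/3 < 1, p = c/n^{2/3} ≫ 1/n is above the triangle threshold p ~ 1/n. Asymptotically E[X] ~ (c³/6)·n^{3(1−α)} = (5³/6)·n^{1} → ∞; triangles are abundant w.h.p.

E[X] ≈ 1375.603865; in regime p = Θ(1/n^{2/3}) E[X] diverges (above the triangle threshold p ~ 1/n).


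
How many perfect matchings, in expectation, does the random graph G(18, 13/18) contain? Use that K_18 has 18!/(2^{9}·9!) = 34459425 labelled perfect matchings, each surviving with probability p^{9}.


K_18 has 18!/(2^{9}·9!) = 34459425 labelled perfect matchings.
For each such perfect matching H, let X_H = 1 if all 9 edges of H are present in G. Then P[X_H = 1] = p^{9} = (13/18)^{9} = 10604499373/198359290368.
By linearity of expectation: E[X] = Σ_H E[X_H] = 34459425 · p^{9} = 34459425 · 10604499373/198359290368 = 4511419145758525/2448880128.
Numerically: E[X] ≈ 1.84e+06.

E[X] = 34459425 · (13/18)^{9} = 4511419145758525/2448880128 ≈ 1.84e+06.


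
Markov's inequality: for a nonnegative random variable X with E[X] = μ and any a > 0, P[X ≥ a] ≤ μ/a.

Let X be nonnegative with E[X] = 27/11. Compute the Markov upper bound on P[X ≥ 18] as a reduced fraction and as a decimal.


μ = E[X] = 27/11, a = 18.
Markov: P[X ≥ 18] ≤ μ/a = (27/11)/18 = 3/22.
Numerically: ≈ 0.136364.
(Since a = 18 > μ = 2.454545, the bound 3/22 is < 1 and informative.)

P[X ≥ 18] ≤ 3/22 ≈ 0.136364.


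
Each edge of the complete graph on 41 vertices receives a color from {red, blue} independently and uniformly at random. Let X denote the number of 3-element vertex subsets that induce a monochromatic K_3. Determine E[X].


Let X = Σ_S X_S over the C(41, 3) = 10660 subsets S of size 3, where X_S = 1 if the K_3 on S is monochromatic.
For a fixed S, the K_3 on S has C(3, 2) = 3 edges. P[all 3 edges red] = (1/2)^3, and likewise for blue, so P[monochromatic] = 2·(1/2)^3 = 2^{1 − 3} = 1/4.
Summing: E[X] = C(41, 3) · 2^{1 − 3} = 10660 · 1/4 = 2665.
Numerically: E[X] ≈ 2665.000.

E[X] = C(41,3)·2^(1−C(3,2)) = 2665 ≈ 2665.000.


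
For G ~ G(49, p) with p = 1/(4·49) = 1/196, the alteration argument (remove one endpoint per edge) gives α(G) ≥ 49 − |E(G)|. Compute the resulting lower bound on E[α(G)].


E[|E(G)|] = C(49, 2)·p = 1176 · (1/196) = 6.
E[α(G)] ≥ n − E[|E(G)|] = 49 − 6 = 43.
Numerically: ≈ 43.000000.
(This is only a lower bound; the true E[α(G)] may be larger.)

E[α(G)] ≥ 43 ≈ 43.000000.


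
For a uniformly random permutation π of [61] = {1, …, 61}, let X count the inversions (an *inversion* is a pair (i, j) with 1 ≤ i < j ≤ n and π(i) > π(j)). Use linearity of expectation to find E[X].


Write X = Σ X_I over the C(61, 2) = 1830 pairs i < j, with X_I the indicator of one inversion.
There are 1830 indicators.
For each fixed pair i < j, the values π(i) and π(j) are two distinct elements of {1, …, 61} in uniformly random order; by symmetry P[π(i) > π(j)] = 1/2.
By linearity: E[X] = 1830 · (1/2) = C(61, 2) · (1/2) = 1830/2 = 915 ≈ 915.000.

E[X] = 915 = 915.000.


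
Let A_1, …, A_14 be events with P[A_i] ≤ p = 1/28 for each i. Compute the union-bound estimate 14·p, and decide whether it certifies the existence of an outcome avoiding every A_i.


Union bound: P[∪_{i=1}^{14} A_i] ≤ Σ_i P[A_i] ≤ 14·p = 14·(1/28) = 1/2.
Numerically: 1/2 ≈ 0.50000.
Is 1/2 < 1? YES.
Since P[∪ A_i] ≤ 1/2 < 1, the complement has P[∩ A_i^c] ≥ 1 − 1/2 = 1/2 > 0, so some outcome avoids every A_i.

14·p = 1/2 ≈ 0.50000; existence CERTIFIED by the union bound.


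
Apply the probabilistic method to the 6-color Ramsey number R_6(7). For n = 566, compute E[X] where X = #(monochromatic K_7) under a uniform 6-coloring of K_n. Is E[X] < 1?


E[X] = C(566, 7) · 6^{1 − 21} = 3557206237959440 · 6^{−20} = 3557206237959440/3656158440062976.
As a reduced fraction: E[X] = 222325389872465/228509902503936 ≈ 0.97294.
Is E[X] < 1? YES.
Since E[X] < 1, there exists a 6-coloring of K_{566} with no monochromatic K_7; hence R_6(7) > 566.

E[X] = 222325389872465/228509902503936 ≈ 0.97294; E[X] < 1, so R_6(7) > 566.


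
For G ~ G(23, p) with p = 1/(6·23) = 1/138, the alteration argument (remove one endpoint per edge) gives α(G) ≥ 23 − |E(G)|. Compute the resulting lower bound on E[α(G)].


E[|E(G)|] = C(23, 2)·p = 253 · (1/138) = 11/6.
E[α(G)] ≥ n − E[|E(G)|] = 23 − 11/6 = 127/6.
Numerically: ≈ 21.167.
(This is only a lower bound; the true E[α(G)] may be larger.)

E[α(G)] ≥ 127/6 ≈ 21.167.


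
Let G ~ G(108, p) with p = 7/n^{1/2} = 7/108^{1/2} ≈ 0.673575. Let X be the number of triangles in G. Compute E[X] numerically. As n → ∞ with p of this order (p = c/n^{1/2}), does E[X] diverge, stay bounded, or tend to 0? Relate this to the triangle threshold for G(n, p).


Number of potential triangles: C(108, 3) = 204156.
Each occurs with probability p³ ≈ (0.673575)³ ≈ 3.05603615e-01.
By linearity: E[X] = C(108, 3)·p³ ≈ 204156 · 3.05603615e-01 ≈ 62390.811565.
Since α = 1/2 < 1, p = c/n^{1/2} ≫ 1/n is above the triangle threshold p ~ 1/n. Asymptotically E[X] ~ (c³/6)·n^{3(1−α)} = (7³/6)·n^{1.5} → ∞; triangles are abundant w.h.p.

E[X] ≈ 62390.811565; in regime p = Θ(1/n^{1/2}) E[X] diverges (above the triangle threshold p ~ 1/n).


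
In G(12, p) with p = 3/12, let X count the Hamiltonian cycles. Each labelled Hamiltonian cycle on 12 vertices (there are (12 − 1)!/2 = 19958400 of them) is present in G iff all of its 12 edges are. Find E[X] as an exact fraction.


K_12 has (12 − 1)!/2 = 19958400 labelled Hamiltonian cycles.
For each such Hamiltonian cycle H, let X_H = 1 if all 12 edges of H are present in G. Then P[X_H = 1] = p^{12} = (1/4)^{12} = 1/16777216.
By linearity: E[X] = Σ_H E[X_H] = 19958400 · p^{12} = 19958400 · 1/16777216 = 155925/131072.
Numerically: E[X] ≈ 1.18961.

E[X] = 19958400 · (1/4)^{12} = 155925/131072 ≈ 1.18961.


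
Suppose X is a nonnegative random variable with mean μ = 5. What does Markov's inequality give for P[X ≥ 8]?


μ = E[X] = 5, a = 8.
Markov: P[X ≥ 8] ≤ μ/a = (5)/8 = 5/8.
Numerically: ≈ 0.62500.
(Since a = 8 > μ = 5.00000, the bound 5/8 is < 1 and informative.)

P[X ≥ 8] ≤ 5/8 ≈ 0.62500.


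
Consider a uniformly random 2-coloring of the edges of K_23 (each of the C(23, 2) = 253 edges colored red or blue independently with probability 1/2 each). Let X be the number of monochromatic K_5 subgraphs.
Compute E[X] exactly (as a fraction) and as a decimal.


Let X = Σ_S X_S over the C(23, 5) = 33649 subsets S of size 5, where X_S = 1 if the K_5 on S is monochromatic.
For a fixed S, the K_5 on S has C(5, 2) = 10 edges. P[all 10 edges red] = (1/2)^10, and likewise for blue, so P[monochromatic] = 2·(1/2)^10 = 2^{1 − 10} = 1/512.
By linearity of expectation: E[X] = C(23, 5) · 2^{1 − 10} = 33649 · 1/512 = 33649/512.
Numerically: E[X] ≈ 65.721.

E[X] = C(23,5)·2^(1−C(5,2)) = 33649/512 ≈ 65.721.


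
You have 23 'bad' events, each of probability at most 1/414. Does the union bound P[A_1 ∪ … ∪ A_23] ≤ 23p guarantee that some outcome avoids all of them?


Union bound: P[∪_{i=1}^{23} A_i] ≤ Σ_i P[A_i] ≤ 23·p = 23·(1/414) = 1/18.
Numerically: 1/18 ≈ 0.056.
Is 1/18 < 1? YES.
Since P[∪ A_i] ≤ 1/18 < 1, the complement has P[∩ A_i^c] ≥ 1 − 1/18 = 17/18 > 0, so some outcome avoids every A_i.

23·p = 1/18 ≈ 0.056; existence CERTIFIED by the union bound.


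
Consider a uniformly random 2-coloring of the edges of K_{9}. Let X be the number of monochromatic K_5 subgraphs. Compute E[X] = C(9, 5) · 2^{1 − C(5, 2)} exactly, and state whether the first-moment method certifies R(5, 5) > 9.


E[X] = C(9, 5) · 2^{1 − 10} = 126 · 2^{−9} = 126/512.
As a reduced fraction: E[X] = 63/256 ≈ 0.24609.
Is E[X] < 1? YES.
Since E[X] < 1, there exists a 2-coloring of K_{9} with no monochromatic K_5; hence R(5, 5) > 9.

E[X] = 63/256 ≈ 0.24609; E[X] < 1, so R(5, 5) > 9.


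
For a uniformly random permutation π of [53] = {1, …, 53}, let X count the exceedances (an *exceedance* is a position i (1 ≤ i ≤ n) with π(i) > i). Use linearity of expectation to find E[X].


Write X = Σ_{i=1}^{53} X_i, where X_i = 1_{π(i) > i}.
For each fixed i, π(i) is uniform over {1, …, 53} (marginal of a uniform permutation), so P[π(i) > i] = (n − i)/n. Summing: Σ_{i=1}^{53} (n − i)/n = (0 + 1 + … + 52)/53 = 53(53 − 1)/(2·53) = (53 − 1)/2.
Hence E[X] = Σ_{i=1}^{53} (53 − i)/53 = 26 ≈ 26.000000.

E[X] = 26 = 26.000000.


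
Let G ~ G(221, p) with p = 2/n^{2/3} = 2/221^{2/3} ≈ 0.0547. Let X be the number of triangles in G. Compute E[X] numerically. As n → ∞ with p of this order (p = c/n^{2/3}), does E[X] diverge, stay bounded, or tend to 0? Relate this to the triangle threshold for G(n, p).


Number of potential triangles: C(221, 3) = 1774630.
Each occurs with probability p³ ≈ (0.0547)³ ≈ 1.63797e-04.
By linearity: E[X] = C(221, 3)·p³ ≈ 1774630 · 1.63797e-04 ≈ 290.679.
Since α = 2/3 < 1, p = c/n^{2/3} ≫ 1/n is above the triangle threshold p ~ 1/n. Asymptotically E[X] ~ (c³/6)·n^{3(1−α)} = (2³/6)·n^{1} → ∞; triangles are abundant w.h.p.

E[X] ≈ 290.679; in regime p = Θ(1/n^{2/3}) E[X] diverges (above the triangle threshold p ~ 1/n).


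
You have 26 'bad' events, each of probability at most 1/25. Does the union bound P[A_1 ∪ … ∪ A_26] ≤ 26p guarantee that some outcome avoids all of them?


Union bound: P[∪_{i=1}^{26} A_i] ≤ Σ_i P[A_i] ≤ 26·p = 26·(1/25) = 26/25.
Numerically: 26/25 ≈ 1.040.
Is 26/25 < 1? NO.
Since the bound 26/25 is ≥ 1, the union bound is uninformative here; it does NOT by itself certify existence.

26·p = 26/25 ≈ 1.040; existence NOT certified by the union bound.


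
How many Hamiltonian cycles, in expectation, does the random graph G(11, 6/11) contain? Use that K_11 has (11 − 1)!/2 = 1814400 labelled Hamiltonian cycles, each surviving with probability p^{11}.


K_11 has (11 − 1)!/2 = 1814400 labelled Hamiltonian cycles.
For each such Hamiltonian cycle H, let X_H = 1 if all 11 edges of H are present in G. Then P[X_H = 1] = p^{11} = (6/11)^{11} = 362797056/285311670611.
By linearity: E[X] = Σ_H E[X_H] = 1814400 · p^{11} = 1814400 · 362797056/285311670611 = 658258978406400/285311670611.
Numerically: E[X] ≈ 2307.16.

E[X] = 1814400 · (6/11)^{11} = 658258978406400/285311670611 ≈ 2307.16.


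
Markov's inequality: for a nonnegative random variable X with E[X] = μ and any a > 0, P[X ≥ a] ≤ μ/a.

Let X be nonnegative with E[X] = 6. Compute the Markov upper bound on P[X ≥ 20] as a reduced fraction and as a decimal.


μ = E[X] = 6, a = 20.
Markov: P[X ≥ 20] ≤ μ/a = (6)/20 = 3/10.
Numerically: ≈ 0.30000.
(Since a = 20 > μ = 6.00000, the bound 3/10 is < 1 and informative.)

P[X ≥ 20] ≤ 3/10 ≈ 0.30000.


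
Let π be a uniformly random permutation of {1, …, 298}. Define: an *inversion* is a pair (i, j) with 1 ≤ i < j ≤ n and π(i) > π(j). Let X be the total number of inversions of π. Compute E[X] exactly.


Write X = Σ X_I over the C(298, 2) = 44253 pairs i < j, with X_I the indicator of one inversion.
There are 44253 indicators.
For each fixed pair i < j, the values π(i) and π(j) are two distinct elements of {1, …, 298} in uniformly random order; by symmetry P[π(i) > π(j)] = 1/2.
By linearity: E[X] = 44253 · (1/2) = C(298, 2) · (1/2) = 44253/2 = 44253/2 ≈ 22126.50000.

E[X] = 44253/2 = 22126.50000.


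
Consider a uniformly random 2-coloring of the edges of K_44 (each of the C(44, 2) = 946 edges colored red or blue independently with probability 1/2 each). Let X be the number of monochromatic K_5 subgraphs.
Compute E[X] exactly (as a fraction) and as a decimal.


Let X = Σ_S X_S over the C(44, 5) = 1086008 subsets S of size 5, where X_S = 1 if the K_5 on S is monochromatic.
For a fixed S, the K_5 on S has C(5, 2) = 10 edges. P[all 10 edges red] = (1/2)^10, and likewise for blue, so P[monochromatic] = 2·(1/2)^10 = 2^{1 − 10} = 1/512.
By linearity: E[X] = C(44, 5) · 2^{1 − 10} = 1086008 · 1/512 = 135751/64.
Numerically: E[X] ≈ 2121.109375.

E[X] = C(44,5)·2^(1−C(5,2)) = 135751/64 ≈ 2121.109375.


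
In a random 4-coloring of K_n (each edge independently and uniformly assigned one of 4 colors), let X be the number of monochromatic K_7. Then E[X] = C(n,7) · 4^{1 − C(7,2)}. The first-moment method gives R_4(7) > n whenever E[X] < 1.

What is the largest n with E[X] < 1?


We need C(n, 7) · 4^{1 − 21} < 1, i.e. C(n, 7) < 4^{21 − 1} = 1099511627776.
Check values of n near the boundary:
  n = 177: C(177, 7) = 957664425960; 957664425960 < 1099511627776? YES
  n = 178: C(178, 7) = 996867063280; 996867063280 < 1099511627776? YES
  n = 179: C(179, 7) = 1037437234460; 1037437234460 < 1099511627776? YES
  n = 180: C(180, 7) = 1079414463600; 1079414463600 < 1099511627776? YES
  n = 181: C(181, 7) = 1122839183400; 1122839183400 < 1099511627776? NO
  n = 182: C(182, 7) = 1167752750736; 1167752750736 < 1099511627776? NO
  n = 183: C(183, 7) = 1214197462413; 1214197462413 < 1099511627776? NO
The largest n with C(n, 7) < 1099511627776 is n = 180 (where E[X] = 67463403975/68719476736 ≈ 0.9817217). Hence R_4(7) > 180, i.e. R_4(7) ≥ 181.

Largest n = 180; hence R_4(7) > 180.


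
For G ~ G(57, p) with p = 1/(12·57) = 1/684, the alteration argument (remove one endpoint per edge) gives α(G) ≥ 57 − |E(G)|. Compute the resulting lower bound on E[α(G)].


E[|E(G)|] = C(57, 2)·p = 1596 · (1/684) = 7/3.
E[α(G)] ≥ n − E[|E(G)|] = 57 − 7/3 = 164/3.
Numerically: ≈ 54.666667.
(This is only a lower bound; the true E[α(G)] may be larger.)

E[α(G)] ≥ 164/3 ≈ 54.666667.


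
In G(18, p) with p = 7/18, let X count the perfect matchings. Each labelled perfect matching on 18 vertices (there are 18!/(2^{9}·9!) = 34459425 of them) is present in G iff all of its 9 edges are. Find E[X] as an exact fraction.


K_18 has 18!/(2^{9}·9!) = 34459425 labelled perfect matchings.
For each such perfect matching H, let X_H = 1 if all 9 edges of H are present in G. Then P[X_H = 1] = p^{9} = (7/18)^{9} = 40353607/198359290368.
By linearity: E[X] = Σ_H E[X_H] = 34459425 · p^{9} = 34459425 · 40353607/198359290368 = 17167433257975/2448880128.
Numerically: E[X] ≈ 7010.

E[X] = 34459425 · (7/18)^{9} = 17167433257975/2448880128 ≈ 7010.


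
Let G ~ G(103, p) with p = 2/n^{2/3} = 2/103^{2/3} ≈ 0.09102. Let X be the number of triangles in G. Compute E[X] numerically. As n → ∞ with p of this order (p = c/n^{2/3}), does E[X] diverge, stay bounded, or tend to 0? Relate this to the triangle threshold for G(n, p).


Number of potential triangles: C(103, 3) = 176851.
Each occurs with probability p³ ≈ (0.09102)³ ≈ 7.540767e-04.
By linearity: E[X] = C(103, 3)·p³ ≈ 176851 · 7.540767e-04 ≈ 133.3592.
Since α = 2/3 < 1, p = c/n^{2/3} ≫ 1/n is above the triangle threshold p ~ 1/n. Asymptotically E[X] ~ (c³/6)·n^{3(1−α)} = (2³/6)·n^{1} → ∞; triangles are abundant w.h.p.

E[X] ≈ 133.3592; in regime p = Θ(1/n^{2/3}) E[X] diverges (above the triangle threshold p ~ 1/n).


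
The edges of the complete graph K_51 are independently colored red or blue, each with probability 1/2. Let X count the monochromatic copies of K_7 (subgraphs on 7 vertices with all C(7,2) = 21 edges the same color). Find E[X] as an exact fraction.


Let X = Σ_S X_S over the C(51, 7) = 115775100 subsets S of size 7, where X_S = 1 if the K_7 on S is monochromatic.
For a fixed S, the K_7 on S has C(7, 2) = 21 edges. P[all 21 edges red] = (1/2)^21, and likewise for blue, so P[monochromatic] = 2·(1/2)^21 = 2^{1 − 21} = 1/1048576.
Summing: E[X] = C(51, 7) · 2^{1 − 21} = 115775100 · 1/1048576 = 28943775/262144.
Numerically: E[X] ≈ 110.411739.

E[X] = C(51,7)·2^(1−C(7,2)) = 28943775/262144 ≈ 110.411739.


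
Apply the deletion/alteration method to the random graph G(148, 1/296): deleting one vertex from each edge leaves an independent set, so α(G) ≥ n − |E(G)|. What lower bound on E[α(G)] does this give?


E[|E(G)|] = C(148, 2)·p = 10878 · (1/296) = 147/4.
E[α(G)] ≥ n − E[|E(G)|] = 148 − 147/4 = 445/4.
Numerically: ≈ 111.2500.
(This is only a lower bound; the true E[α(G)] may be larger.)

E[α(G)] ≥ 445/4 ≈ 111.2500.


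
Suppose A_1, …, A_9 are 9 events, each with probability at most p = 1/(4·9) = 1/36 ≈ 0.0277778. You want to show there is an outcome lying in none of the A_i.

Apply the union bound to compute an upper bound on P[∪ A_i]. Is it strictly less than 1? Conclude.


Union bound: P[∪_{i=1}^{9} A_i] ≤ Σ_i P[A_i] ≤ 9·p = 9·(1/36) = 1/4.
Numerically: 1/4 ≈ 0.2500000.
Is 1/4 < 1? YES.
Since P[∪ A_i] ≤ 1/4 < 1, the complement has P[∩ A_i^c] ≥ 1 − 1/4 = 3/4 > 0, so some outcome avoids every A_i.

9·p = 1/4 ≈ 0.2500000; existence CERTIFIED by the union bound.


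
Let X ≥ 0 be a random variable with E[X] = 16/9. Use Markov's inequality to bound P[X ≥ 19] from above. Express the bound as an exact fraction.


μ = E[X] = 16/9, a = 19.
Markov: P[X ≥ 19] ≤ μ/a = (16/9)/19 = 16/171.
Numerically: ≈ 0.093567.
(Since a = 19 > μ = 1.777778, the bound 16/171 is < 1 and informative.)

P[X ≥ 19] ≤ 16/171 ≈ 0.093567.


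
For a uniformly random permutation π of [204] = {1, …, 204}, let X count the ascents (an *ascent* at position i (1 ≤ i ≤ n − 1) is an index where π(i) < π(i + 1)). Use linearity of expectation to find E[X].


Write X = Σ X_I over i = 1, …, 203, with X_I the indicator of one ascent.
There are 203 indicators.
For each fixed i, the pair (π(i), π(i+1)) is a uniformly random ordered pair of distinct values from {1, …, 204}; by symmetry P[π(i) < π(i+1)] = 1/2.
By linearity: E[X] = 203 · (1/2) = (204 − 1) · (1/2) = 203/2 ≈ 101.500000.

E[X] = 203/2 = 101.500000.


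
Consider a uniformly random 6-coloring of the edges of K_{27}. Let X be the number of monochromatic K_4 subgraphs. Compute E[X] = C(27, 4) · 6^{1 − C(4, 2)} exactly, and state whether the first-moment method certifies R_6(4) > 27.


E[X] = C(27, 4) · 6^{1 − 6} = 17550 · 6^{−5} = 17550/7776.
As a reduced fraction: E[X] = 325/144 ≈ 2.25694.
Is E[X] < 1? NO.
Since E[X] ≥ 1, the first-moment bound is inconclusive at n = 27; it does NOT by itself certify R_6(4) > 27.

E[X] = 325/144 ≈ 2.25694; E[X] ≥ 1; first-moment method inconclusive here.


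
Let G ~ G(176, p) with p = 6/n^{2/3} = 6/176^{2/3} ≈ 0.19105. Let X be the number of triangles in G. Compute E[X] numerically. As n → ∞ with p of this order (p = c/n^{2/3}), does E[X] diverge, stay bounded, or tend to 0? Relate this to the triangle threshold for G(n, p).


Number of potential triangles: C(176, 3) = 893200.
Each occurs with probability p³ ≈ (0.19105)³ ≈ 6.9731405e-03.
By linearity: E[X] = C(176, 3)·p³ ≈ 893200 · 6.9731405e-03 ≈ 6228.40909.
Since α = 2/3 < 1, p = c/n^{2/3} ≫ 1/n is above the triangle threshold p ~ 1/n. Asymptotically E[X] ~ (c³/6)·n^{3(1−α)} = (6³/6)·n^{1} → ∞; triangles are abundant w.h.p.

E[X] ≈ 6228.40909; in regime p = Θ(1/n^{2/3}) E[X] diverges (above the triangle threshold p ~ 1/n).


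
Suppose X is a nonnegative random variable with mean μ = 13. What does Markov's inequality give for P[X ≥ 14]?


μ = E[X] = 13, a = 14.
Markov: P[X ≥ 14] ≤ μ/a = (13)/14 = 13/14.
Numerically: ≈ 0.928571.
(Since a = 14 > μ = 13.000000, the bound 13/14 is < 1 and informative.)

P[X ≥ 14] ≤ 13/14 ≈ 0.928571.


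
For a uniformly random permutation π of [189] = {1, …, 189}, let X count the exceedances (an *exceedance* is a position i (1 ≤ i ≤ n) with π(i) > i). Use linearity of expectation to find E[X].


Write X = Σ_{i=1}^{189} X_i, where X_i = 1_{π(i) > i}.
For each fixed i, π(i) is uniform over {1, …, 189} (marginal of a uniform permutation), so P[π(i) > i] = (n − i)/n. Summing: Σ_{i=1}^{189} (n − i)/n = (0 + 1 + … + 188)/189 = 189(189 − 1)/(2·189) = (189 − 1)/2.
Hence E[X] = Σ_{i=1}^{189} (189 − i)/189 = 94 ≈ 94.000000.

E[X] = 94 = 94.000000.


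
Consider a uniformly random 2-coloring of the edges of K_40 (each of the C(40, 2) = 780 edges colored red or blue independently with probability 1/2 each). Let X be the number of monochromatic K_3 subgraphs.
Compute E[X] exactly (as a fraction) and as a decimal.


Let X = Σ_S X_S over the C(40, 3) = 9880 subsets S of size 3, where X_S = 1 if the K_3 on S is monochromatic.
For a fixed S, the K_3 on S has C(3, 2) = 3 edges. P[all 3 edges red] = (1/2)^3, and likewise for blue, so P[monochromatic] = 2·(1/2)^3 = 2^{1 − 3} = 1/4.
Summing: E[X] = C(40, 3) · 2^{1 − 3} = 9880 · 1/4 = 2470.
Numerically: E[X] ≈ 2470.000.

E[X] = C(40,3)·2^(1−C(3,2)) = 2470 ≈ 2470.000.


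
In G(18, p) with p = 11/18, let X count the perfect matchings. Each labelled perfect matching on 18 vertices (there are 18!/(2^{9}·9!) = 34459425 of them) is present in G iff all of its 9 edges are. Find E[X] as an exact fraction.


K_18 has 18!/(2^{9}·9!) = 34459425 labelled perfect matchings.
For each such perfect matching H, let X_H = 1 if all 9 edges of H are present in G. Then P[X_H = 1] = p^{9} = (11/18)^{9} = 2357947691/198359290368.
Summing the indicators: E[X] = Σ_H E[X_H] = 34459425 · p^{9} = 34459425 · 2357947691/198359290368 = 1003129896443675/2448880128.
Numerically: E[X] ≈ 4.0963e+05.

E[X] = 34459425 · (11/18)^{9} = 1003129896443675/2448880128 ≈ 4.0963e+05.


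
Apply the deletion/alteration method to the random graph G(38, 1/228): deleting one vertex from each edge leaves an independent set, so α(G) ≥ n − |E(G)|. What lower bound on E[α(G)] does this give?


E[|E(G)|] = C(38, 2)·p = 703 · (1/228) = 37/12.
E[α(G)] ≥ n − E[|E(G)|] = 38 − 37/12 = 419/12.
Numerically: ≈ 34.917.
(This is only a lower bound; the true E[α(G)] may be larger.)

E[α(G)] ≥ 419/12 ≈ 34.917.


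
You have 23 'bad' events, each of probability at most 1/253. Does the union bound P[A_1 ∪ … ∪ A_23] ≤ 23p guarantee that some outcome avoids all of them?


Union bound: P[∪_{i=1}^{23} A_i] ≤ Σ_i P[A_i] ≤ 23·p = 23·(1/253) = 1/11.
Numerically: 1/11 ≈ 0.0909091.
Is 1/11 < 1? YES.
Since P[∪ A_i] ≤ 1/11 < 1, the complement has P[∩ A_i^c] ≥ 1 − 1/11 = 10/11 > 0, so some outcome avoids every A_i.

23·p = 1/11 ≈ 0.0909091; existence CERTIFIED by the union bound.


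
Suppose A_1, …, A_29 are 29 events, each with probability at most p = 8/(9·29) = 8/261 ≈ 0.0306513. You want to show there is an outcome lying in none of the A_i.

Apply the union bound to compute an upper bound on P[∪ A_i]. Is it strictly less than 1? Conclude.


Union bound: P[∪_{i=1}^{29} A_i] ≤ Σ_i P[A_i] ≤ 29·p = 29·(8/261) = 8/9.
Numerically: 8/9 ≈ 0.8888889.
Is 8/9 < 1? YES.
Since P[∪ A_i] ≤ 8/9 < 1, the complement has P[∩ A_i^c] ≥ 1 − 8/9 = 1/9 > 0, so some outcome avoids every A_i.

29·p = 8/9 ≈ 0.8888889; existence CERTIFIED by the union bound.


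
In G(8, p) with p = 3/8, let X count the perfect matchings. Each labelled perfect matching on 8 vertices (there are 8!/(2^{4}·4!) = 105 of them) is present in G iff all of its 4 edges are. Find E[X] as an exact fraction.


K_8 has 8!/(2^{4}·4!) = 105 labelled perfect matchings.
For each such perfect matching H, let X_H = 1 if all 4 edges of H are present in G. Then P[X_H = 1] = p^{4} = (3/8)^{4} = 81/4096.
By linearity of expectation: E[X] = Σ_H E[X_H] = 105 · p^{4} = 105 · 81/4096 = 8505/4096.
Numerically: E[X] ≈ 2.08.

E[X] = 105 · (3/8)^{4} = 8505/4096 ≈ 2.08.


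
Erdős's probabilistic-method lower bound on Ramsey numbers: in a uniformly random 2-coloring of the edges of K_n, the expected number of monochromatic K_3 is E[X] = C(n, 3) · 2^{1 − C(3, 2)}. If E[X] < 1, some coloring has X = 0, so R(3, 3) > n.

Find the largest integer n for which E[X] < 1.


We need C(n, 3) · 2^{1 − 3} < 1, i.e. C(n, 3) < 2^{3 − 1} = 4.
Check values of n near the boundary:
  n = 3: C(3, 3) = 1; 1 < 4? YES
  n = 4: C(4, 3) = 4; 4 < 4? NO
  n = 5: C(5, 3) = 10; 10 < 4? NO
  n = 6: C(6, 3) = 20; 20 < 4? NO
The largest n with C(n, 3) < 4 is n = 3 (where E[X] = 1/4 ≈ 0.25000). Hence R(3, 3) > 3, i.e. R(3, 3) ≥ 4.

Largest n = 3; hence R(3, 3) > 3.


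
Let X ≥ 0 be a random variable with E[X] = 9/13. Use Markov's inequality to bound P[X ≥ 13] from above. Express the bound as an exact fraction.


μ = E[X] = 9/13, a = 13.
Markov: P[X ≥ 13] ≤ μ/a = (9/13)/13 = 9/169.
Numerically: ≈ 0.05325.
(Since a = 13 > μ = 0.69231, the bound 9/169 is < 1 and informative.)

P[X ≥ 13] ≤ 9/169 ≈ 0.05325.


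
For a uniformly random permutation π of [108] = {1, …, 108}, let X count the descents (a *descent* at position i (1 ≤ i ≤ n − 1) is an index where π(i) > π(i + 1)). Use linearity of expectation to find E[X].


Write X = Σ X_I over i = 1, …, 107, with X_I the indicator of one descent.
There are 107 indicators.
For each fixed i, the pair (π(i), π(i+1)) is a uniformly random ordered pair of distinct values from {1, …, 108}; by symmetry P[π(i) > π(i+1)] = 1/2.
By linearity: E[X] = 107 · (1/2) = (108 − 1) · (1/2) = 107/2 ≈ 53.500000.

E[X] = 107/2 = 53.500000.


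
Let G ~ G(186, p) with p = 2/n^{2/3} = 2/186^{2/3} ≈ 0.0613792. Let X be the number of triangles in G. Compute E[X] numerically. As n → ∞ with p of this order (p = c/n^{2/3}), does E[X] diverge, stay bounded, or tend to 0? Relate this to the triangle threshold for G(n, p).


Number of potential triangles: C(186, 3) = 1055240.
Each occurs with probability p³ ≈ (0.0613792)³ ≈ 2.31240606e-04.
By linearity: E[X] = C(186, 3)·p³ ≈ 1055240 · 2.31240606e-04 ≈ 244.014337.
Since α = 2/3 < 1, p = c/n^{2/3} ≫ 1/n is above the triangle threshold p ~ 1/n. Asymptotically E[X] ~ (c³/6)·n^{3(1−α)} = (2³/6)·n^{1} → ∞; triangles are abundant w.h.p.

E[X] ≈ 244.014337; in regime p = Θ(1/n^{2/3}) E[X] diverges (above the triangle threshold p ~ 1/n).


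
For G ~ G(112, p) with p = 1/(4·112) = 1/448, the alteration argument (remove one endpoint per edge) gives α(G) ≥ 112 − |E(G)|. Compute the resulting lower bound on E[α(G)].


E[|E(G)|] = C(112, 2)·p = 6216 · (1/448) = 111/8.
E[α(G)] ≥ n − E[|E(G)|] = 112 − 111/8 = 785/8.
Numerically: ≈ 98.1250.
(This is only a lower bound; the true E[α(G)] may be larger.)

E[α(G)] ≥ 785/8 ≈ 98.1250.


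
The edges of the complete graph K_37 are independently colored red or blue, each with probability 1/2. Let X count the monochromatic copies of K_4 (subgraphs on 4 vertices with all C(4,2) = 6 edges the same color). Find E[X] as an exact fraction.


Let X = Σ_S X_S over the C(37, 4) = 66045 subsets S of size 4, where X_S = 1 if the K_4 on S is monochromatic.
For a fixed S, the K_4 on S has C(4, 2) = 6 edges. P[all 6 edges red] = (1/2)^6, and likewise for blue, so P[monochromatic] = 2·(1/2)^6 = 2^{1 − 6} = 1/32.
Summing: E[X] = C(37, 4) · 2^{1 − 6} = 66045 · 1/32 = 66045/32.
Numerically: E[X] ≈ 2063.906250.

E[X] = C(37,4)·2^(1−C(4,2)) = 66045/32 ≈ 2063.906250.


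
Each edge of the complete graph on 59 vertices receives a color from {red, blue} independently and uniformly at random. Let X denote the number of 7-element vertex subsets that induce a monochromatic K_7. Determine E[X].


Let X = Σ_S X_S over the C(59, 7) = 341149446 subsets S of size 7, where X_S = 1 if the K_7 on S is monochromatic.
For a fixed S, the K_7 on S has C(7, 2) = 21 edges. P[all 21 edges red] = (1/2)^21, and likewise for blue, so P[monochromatic] = 2·(1/2)^21 = 2^{1 − 21} = 1/1048576.
By linearity: E[X] = C(59, 7) · 2^{1 − 21} = 341149446 · 1/1048576 = 170574723/524288.
Numerically: E[X] ≈ 325.345.

E[X] = C(59,7)·2^(1−C(7,2)) = 170574723/524288 ≈ 325.345.


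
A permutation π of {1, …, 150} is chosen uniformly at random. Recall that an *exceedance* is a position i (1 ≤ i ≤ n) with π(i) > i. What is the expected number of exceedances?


Write X = Σ_{i=1}^{150} X_i, where X_i = 1_{π(i) > i}.
For each fixed i, π(i) is uniform over {1, …, 150} (marginal of a uniform permutation), so P[π(i) > i] = (n − i)/n. Summing: Σ_{i=1}^{150} (n − i)/n = (0 + 1 + … + 149)/150 = 150(150 − 1)/(2·150) = (150 − 1)/2.
Hence E[X] = Σ_{i=1}^{150} (150 − i)/150 = 149/2 ≈ 74.50000.

E[X] = 149/2 = 74.50000.


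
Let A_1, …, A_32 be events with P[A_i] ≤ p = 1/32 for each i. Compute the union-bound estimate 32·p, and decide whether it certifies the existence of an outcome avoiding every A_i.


Union bound: P[∪_{i=1}^{32} A_i] ≤ Σ_i P[A_i] ≤ 32·p = 32·(1/32) = 1.
Numerically: 1 ≈ 1.0000.
Is 1 < 1? NO.
Since the bound 1 is ≥ 1, the union bound is uninformative here; it does NOT by itself certify existence.

32·p = 1 ≈ 1.0000; existence NOT certified by the union bound.


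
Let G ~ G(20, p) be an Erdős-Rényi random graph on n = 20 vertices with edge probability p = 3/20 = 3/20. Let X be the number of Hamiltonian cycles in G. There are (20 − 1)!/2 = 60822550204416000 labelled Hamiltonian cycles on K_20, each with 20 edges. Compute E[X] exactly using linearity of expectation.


K_20 has (20 − 1)!/2 = 60822550204416000 labelled Hamiltonian cycles.
For each such Hamiltonian cycle H, let X_H = 1 if all 20 edges of H are present in G. Then P[X_H = 1] = p^{20} = (3/20)^{20} = 3486784401/104857600000000000000000000.
Summing the indicators: E[X] = Σ_H E[X_H] = 60822550204416000 · p^{20} = 60822550204416000 · 3486784401/104857600000000000000000000 = 51776152168407487821/25600000000000000000.
Numerically: E[X] ≈ 2.02251.

E[X] = 60822550204416000 · (3/20)^{20} = 51776152168407487821/25600000000000000000 ≈ 2.02251.


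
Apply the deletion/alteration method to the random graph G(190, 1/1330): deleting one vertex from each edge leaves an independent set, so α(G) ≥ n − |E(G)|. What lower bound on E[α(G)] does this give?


E[|E(G)|] = C(190, 2)·p = 17955 · (1/1330) = 27/2.
E[α(G)] ≥ n − E[|E(G)|] = 190 − 27/2 = 353/2.
Numerically: ≈ 176.5000.
(This is only a lower bound; the true E[α(G)] may be larger.)

E[α(G)] ≥ 353/2 ≈ 176.5000.


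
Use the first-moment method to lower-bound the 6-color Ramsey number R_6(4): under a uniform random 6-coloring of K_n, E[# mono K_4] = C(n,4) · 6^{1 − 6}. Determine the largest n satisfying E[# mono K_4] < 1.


We need C(n, 4) · 6^{1 − 6} < 1, i.e. C(n, 4) < 6^{6 − 1} = 7776.
Check values of n near the boundary:
  n = 19: C(19, 4) = 3876; 3876 < 7776? YES
  n = 20: C(20, 4) = 4845; 4845 < 7776? YES
  n = 21: C(21, 4) = 5985; 5985 < 7776? YES
  n = 22: C(22, 4) = 7315; 7315 < 7776? YES
  n = 23: C(23, 4) = 8855; 8855 < 7776? NO
The largest n with C(n, 4) < 7776 is n = 22 (where E[X] = 7315/7776 ≈ 0.94072). Hence R_6(4) > 22, i.e. R_6(4) ≥ 23.

Largest n = 22; hence R_6(4) > 22.


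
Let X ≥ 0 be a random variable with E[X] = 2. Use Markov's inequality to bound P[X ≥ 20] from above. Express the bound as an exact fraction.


μ = E[X] = 2, a = 20.
Markov: P[X ≥ 20] ≤ μ/a = (2)/20 = 1/10.
Numerically: ≈ 0.1000.
(Since a = 20 > μ = 2.0000, the bound 1/10 is < 1 and informative.)

P[X ≥ 20] ≤ 1/10 ≈ 0.1000.


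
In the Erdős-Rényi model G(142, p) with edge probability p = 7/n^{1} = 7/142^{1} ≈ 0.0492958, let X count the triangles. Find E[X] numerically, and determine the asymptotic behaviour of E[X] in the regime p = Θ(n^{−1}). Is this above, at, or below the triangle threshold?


Number of potential triangles: C(142, 3) = 467180.
Each occurs with probability p³ ≈ (0.0492958)³ ≈ 1.19792351e-04.
By linearity: E[X] = C(142, 3)·p³ ≈ 467180 · 1.19792351e-04 ≈ 55.964590.
Here α = 1, so p = 7/n is exactly at the triangle threshold p ~ 1/n. Asymptotically E[X] → c³/6 = 7³/6 = 343/6 ≈ 57.166667, a bounded constant. In this regime the triangle count is asymptotically Poisson(c³/6).

E[X] ≈ 55.964590; in regime p = Θ(1/n^{1}) E[X] stays bounded (at the triangle threshold p ~ 1/n).


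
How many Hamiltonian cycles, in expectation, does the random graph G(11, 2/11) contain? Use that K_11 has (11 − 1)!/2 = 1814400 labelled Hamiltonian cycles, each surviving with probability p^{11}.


K_11 has (11 − 1)!/2 = 1814400 labelled Hamiltonian cycles.
For each such Hamiltonian cycle H, let X_H = 1 if all 11 edges of H are present in G. Then P[X_H = 1] = p^{11} = (2/11)^{11} = 2048/285311670611.
By linearity of expectation: E[X] = Σ_H E[X_H] = 1814400 · p^{11} = 1814400 · 2048/285311670611 = 3715891200/285311670611.
Numerically: E[X] ≈ 0.013.

E[X] = 1814400 · (2/11)^{11} = 3715891200/285311670611 ≈ 0.013.


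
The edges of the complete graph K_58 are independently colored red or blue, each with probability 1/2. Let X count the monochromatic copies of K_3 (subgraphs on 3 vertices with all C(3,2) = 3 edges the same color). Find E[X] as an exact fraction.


Let X = Σ_S X_S over the C(58, 3) = 30856 subsets S of size 3, where X_S = 1 if the K_3 on S is monochromatic.
For a fixed S, the K_3 on S has C(3, 2) = 3 edges. P[all 3 edges red] = (1/2)^3, and likewise for blue, so P[monochromatic] = 2·(1/2)^3 = 2^{1 − 3} = 1/4.
By linearity of expectation: E[X] = C(58, 3) · 2^{1 − 3} = 30856 · 1/4 = 7714.
Numerically: E[X] ≈ 7714.000.

E[X] = C(58,3)·2^(1−C(3,2)) = 7714 ≈ 7714.000.


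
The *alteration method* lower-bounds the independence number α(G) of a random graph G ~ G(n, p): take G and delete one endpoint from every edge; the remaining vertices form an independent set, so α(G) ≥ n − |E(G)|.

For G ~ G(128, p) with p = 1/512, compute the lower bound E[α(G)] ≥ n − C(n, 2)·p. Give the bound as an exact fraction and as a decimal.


E[|E(G)|] = C(128, 2)·p = 8128 · (1/512) = 127/8.
E[α(G)] ≥ n − E[|E(G)|] = 128 − 127/8 = 897/8.
Numerically: ≈ 112.12500.
(This is only a lower bound; the true E[α(G)] may be larger.)

E[α(G)] ≥ 897/8 ≈ 112.12500.


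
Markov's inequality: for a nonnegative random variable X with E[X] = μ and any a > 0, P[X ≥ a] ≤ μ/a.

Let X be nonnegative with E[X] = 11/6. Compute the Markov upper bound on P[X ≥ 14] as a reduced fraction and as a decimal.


μ = E[X] = 11/6, a = 14.
Markov: P[X ≥ 14] ≤ μ/a = (11/6)/14 = 11/84.
Numerically: ≈ 0.131.
(Since a = 14 > μ = 1.833, the bound 11/84 is < 1 and informative.)

P[X ≥ 14] ≤ 11/84 ≈ 0.131.


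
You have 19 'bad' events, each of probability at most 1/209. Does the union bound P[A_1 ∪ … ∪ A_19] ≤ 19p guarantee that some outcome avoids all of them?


Union bound: P[∪_{i=1}^{19} A_i] ≤ Σ_i P[A_i] ≤ 19·p = 19·(1/209) = 1/11.
Numerically: 1/11 ≈ 0.0909091.
Is 1/11 < 1? YES.
Since P[∪ A_i] ≤ 1/11 < 1, the complement has P[∩ A_i^c] ≥ 1 − 1/11 = 10/11 > 0, so some outcome avoids every A_i.

19·p = 1/11 ≈ 0.0909091; existence CERTIFIED by the union bound.
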